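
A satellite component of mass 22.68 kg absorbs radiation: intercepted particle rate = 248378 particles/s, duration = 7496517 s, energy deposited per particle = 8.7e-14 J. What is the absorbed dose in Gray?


Total energy deposited = rate * time * E_per
  = 248378 * 7496517 * 8.7e-14 = 0.1619914 J
Dose = E_total / mass = 0.1619914 / 22.68
Dose = 0.007142477 Gy

0.0071 Gy


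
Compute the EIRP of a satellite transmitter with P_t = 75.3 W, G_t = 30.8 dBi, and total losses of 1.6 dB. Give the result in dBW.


Pt = 75.3 W = 18.7679 dBW
EIRP = Pt_dBW + Gt - losses = 18.7679 + 30.8 - 1.6 = 47.9679 dBW

47.9679 dBW


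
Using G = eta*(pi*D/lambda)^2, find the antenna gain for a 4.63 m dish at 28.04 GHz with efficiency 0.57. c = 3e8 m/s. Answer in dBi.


lambda = c/f = 3e8 / 2.804e+10 = 0.010699 m
G = eta*(pi*D/lambda)^2 = 0.57*(pi*4.63/0.010699)^2
G = 1.0535377e+06 (linear)
G = 10*log10(1.0535377e+06) = 60.2265 dBi

60.2265 dBi


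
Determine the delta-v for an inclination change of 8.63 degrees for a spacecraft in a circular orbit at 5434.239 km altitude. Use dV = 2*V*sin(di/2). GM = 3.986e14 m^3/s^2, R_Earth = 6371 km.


r = 11805.2390 km = 1.1805239e+07 m
V = sqrt(mu/r) = 5810.7375 m/s
di = 8.63 deg = 0.1506219 rad
dV = 2*V*sin(di/2) = 2*5810.7375*sin(0.07531096)
dV = 874.3973 m/s = 0.8743973 km/s

0.8744 km/s


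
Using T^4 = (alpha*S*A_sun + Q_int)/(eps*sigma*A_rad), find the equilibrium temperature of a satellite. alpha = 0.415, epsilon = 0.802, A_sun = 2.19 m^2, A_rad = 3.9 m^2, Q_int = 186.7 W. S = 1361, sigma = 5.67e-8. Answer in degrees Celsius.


Numerator = alpha*S*A_sun + Q_int = 0.415*1361*2.19 + 186.7 = 1423.6448 W
Denominator = eps*sigma*A_rad = 0.802*5.67e-8*3.9 = 1.7734626e-07 W/K^4
T^4 = 8.0274873e+09 K^4
T = 299.3263 K = 26.1763 C

26.1763 degrees Celsius


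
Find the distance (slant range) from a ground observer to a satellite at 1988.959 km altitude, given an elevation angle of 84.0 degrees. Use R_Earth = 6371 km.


h = 1988.959 km, el = 84.0 deg
d = -R_E*sin(el) + sqrt((R_E*sin(el))^2 + 2*R_E*h + h^2)
d = -6371.0000*sin(1.4661) + sqrt((6371.0000*0.9945219)^2 + 2*6371.0000*1988.959 + 1988.959^2)
d = 1997.2931 km

1997.2931 km


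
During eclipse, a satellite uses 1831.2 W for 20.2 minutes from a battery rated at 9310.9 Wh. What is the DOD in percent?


E_used = P * t / 60 = 1831.2 * 20.2 / 60 = 616.5040 Wh
DOD = E_used / E_total * 100 = 616.5040 / 9310.9 * 100
DOD = 6.6213 %

6.6213 %


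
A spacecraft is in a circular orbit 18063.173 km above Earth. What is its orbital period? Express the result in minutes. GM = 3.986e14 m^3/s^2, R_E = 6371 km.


r = 24434.1730 km = 2.4434173e+07 m
T = 2*pi*sqrt(r^3/mu) = 2*pi*sqrt(1.4587905e+22 / 3.986e14)
T = 38010.8593 s = 633.5143 min

633.5143 minutes


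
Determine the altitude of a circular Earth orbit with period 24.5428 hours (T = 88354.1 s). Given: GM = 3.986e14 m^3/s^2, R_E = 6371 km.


T = 88354.1 s
r = (mu*T^2/(4*pi^2))^(1/3) = (3.986e14 * 88354.1^2 / (4*pi^2))^(1/3)
r = 4.2875611e+07 m = 42875.6112 km
alt = r - R_E = 42875.6112 - 6371 = 36504.6112 km

36504.6112 km


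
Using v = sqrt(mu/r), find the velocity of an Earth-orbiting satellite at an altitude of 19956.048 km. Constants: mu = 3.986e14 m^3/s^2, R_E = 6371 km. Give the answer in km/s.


r = R_E + alt = 6371.0 + 19956.048 = 26327.0480 km = 2.6327048e+07 m
v = sqrt(mu/r) = sqrt(3.986e14 / 2.6327048e+07) = 3891.0567 m/s = 3.8911 km/s

3.8911 km/s


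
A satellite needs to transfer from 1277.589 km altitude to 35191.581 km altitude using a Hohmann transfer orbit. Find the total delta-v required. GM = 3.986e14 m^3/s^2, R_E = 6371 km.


r1 = 7648.5890 km = 7.648589e+06 m
r2 = 41562.5810 km = 4.1562581e+07 m
dv1 = sqrt(mu/r1)*(sqrt(2*r2/(r1+r2)) - 1) = 2163.3508 m/s
dv2 = sqrt(mu/r2)*(1 - sqrt(2*r1/(r1+r2))) = 1370.2323 m/s
total dv = |dv1| + |dv2| = 2163.3508 + 1370.2323 = 3533.5831 m/s = 3.5336 km/s

3.5336 km/s


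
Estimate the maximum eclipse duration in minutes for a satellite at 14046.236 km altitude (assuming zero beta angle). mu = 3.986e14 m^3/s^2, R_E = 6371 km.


r = 20417.2360 km
T = 483.8997 min
Eclipse fraction = arcsin(R_E/r)/pi = arcsin(6371.0000/20417.2360)/pi
= arcsin(0.3120403)/pi = 0.1010124
Eclipse duration = 0.1010124 * 483.8997 = 48.8799 min

48.8799 minutes


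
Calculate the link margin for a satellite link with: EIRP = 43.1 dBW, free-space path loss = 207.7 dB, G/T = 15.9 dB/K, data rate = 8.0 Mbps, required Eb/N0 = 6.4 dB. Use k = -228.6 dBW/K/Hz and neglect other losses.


C/N0 = EIRP - FSPL + G/T - k = 43.1 - 207.7 + 15.9 - (-228.6)
C/N0 = 79.9000 dB-Hz
R_b = 8.0 Mbps = 8.0e+06 bps -> 10*log10(R_b) = 69.0309 dB-Hz
Eb/N0 = C/N0 - 10*log10(R_b) = 79.9000 - 69.0309 = 10.8691 dB
Margin = Eb/N0 - Eb/N0_req = 10.8691 - 6.4 = 4.4691 dB (link closes)

4.4691 dB


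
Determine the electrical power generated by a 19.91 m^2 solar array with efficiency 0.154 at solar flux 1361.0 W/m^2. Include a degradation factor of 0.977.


P = area * eta * S * degradation
P = 19.91 * 0.154 * 1361.0 * 0.977
P = 4077.0372 W

4077.0372 W


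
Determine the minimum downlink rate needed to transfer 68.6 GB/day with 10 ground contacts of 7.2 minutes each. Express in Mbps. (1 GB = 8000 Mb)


total contact time = 10 * 7.2 * 60 = 4320.0000 s
data = 68.6 GB = 548800.0000 Mb
rate = 548800.0000 / 4320.0000 = 127.0370 Mbps

127.0370 Mbps


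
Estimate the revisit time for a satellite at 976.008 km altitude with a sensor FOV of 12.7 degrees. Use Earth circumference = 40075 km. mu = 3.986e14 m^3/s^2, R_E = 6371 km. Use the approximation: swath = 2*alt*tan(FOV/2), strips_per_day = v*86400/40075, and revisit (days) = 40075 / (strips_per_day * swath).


swath = 2*976.008*tan(0.1108284) = 217.2290 km
v = sqrt(mu/r) = 7365.6892 m/s = 7.3657 km/s
strips/day = v*86400/40075 = 7.3657*86400/40075 = 15.8801
coverage/day = strips * swath = 15.8801 * 217.2290 = 3449.6205 km
revisit = 40075 / 3449.6205 = 11.6172 days

11.6172 days


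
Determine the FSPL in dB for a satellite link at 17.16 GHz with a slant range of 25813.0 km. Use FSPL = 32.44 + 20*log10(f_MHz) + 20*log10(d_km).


f = 17.16 GHz = 17160.0000 MHz
d = 25813.0 km
FSPL = 32.44 + 20*log10(17160.0000) + 20*log10(25813.0)
FSPL = 32.44 + 84.6903 + 88.2368
FSPL = 205.3671 dB

205.3671 dB


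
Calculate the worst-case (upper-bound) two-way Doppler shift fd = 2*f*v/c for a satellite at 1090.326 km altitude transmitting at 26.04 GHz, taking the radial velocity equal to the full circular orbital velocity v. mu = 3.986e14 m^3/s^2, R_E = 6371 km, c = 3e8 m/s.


r = 7.461326e+06 m
v = sqrt(mu/r) = 7309.0451 m/s (worst-case radial velocity)
f = 26.04 GHz = 2.604e+10 Hz
fd = 2*f*v/c = 2*2.604e+10*7309.0451/3.0e+08
fd = 1.2688502e+06 Hz

1.2689e+06 Hz


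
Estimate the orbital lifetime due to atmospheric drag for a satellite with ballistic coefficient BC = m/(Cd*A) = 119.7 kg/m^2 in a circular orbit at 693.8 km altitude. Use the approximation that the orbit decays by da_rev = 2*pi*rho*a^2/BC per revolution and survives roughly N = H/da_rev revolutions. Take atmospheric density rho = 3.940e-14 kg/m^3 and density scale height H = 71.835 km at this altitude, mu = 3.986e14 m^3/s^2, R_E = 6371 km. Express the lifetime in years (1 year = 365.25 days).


a = R_E + alt = 7064.8000 km = 7.0648e+06 m
da_rev = 2*pi*rho*a^2/BC = 2*pi*3.940e-14*(7.0648e+06)^2/119.7 = 0.103224237 m per revolution
N = H/da_rev = 71835.0000 m / 0.103224237 m = 695912.1402 revolutions
P = 2*pi*sqrt(a^3/mu) = 5909.6400 s
lifetime = N*P = 695912.1402 * 5909.6400 = 4.1125903e+09 s = 47599.4242 days
years = 47599.4242 / 365.25 = 130.3201 years

130.3201 years


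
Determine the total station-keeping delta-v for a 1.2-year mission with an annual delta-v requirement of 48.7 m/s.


dV = rate * years = 48.7 * 1.2
dV = 58.4400 m/s

58.4400 m/s


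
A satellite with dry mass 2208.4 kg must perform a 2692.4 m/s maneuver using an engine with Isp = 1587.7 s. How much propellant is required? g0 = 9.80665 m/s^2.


ve = Isp * g0 = 1587.7 * 9.80665 = 15570.018205 m/s
mass ratio = exp(dv/ve) = exp(2692.4/15570.018205) = 1.18877348
m_prop = m_dry * (mr - 1) = 2208.4 * (1.18877348 - 1)
m_prop = 416.8873 kg

416.8873 kg


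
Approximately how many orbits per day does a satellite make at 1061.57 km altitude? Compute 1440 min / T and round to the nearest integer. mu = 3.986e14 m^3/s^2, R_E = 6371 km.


r = 7.43257e+06 m
T = 2*pi*sqrt(r^3/mu) = 6377.0487 s = 106.2841 min
revs/day = 1440 / 106.2841 = 13.5486
Rounded: 14 revolutions per day

14 revolutions per day


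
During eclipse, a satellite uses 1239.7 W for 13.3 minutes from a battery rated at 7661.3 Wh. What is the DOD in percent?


E_used = P * t / 60 = 1239.7 * 13.3 / 60 = 274.8002 Wh
DOD = E_used / E_total * 100 = 274.8002 / 7661.3 * 100
DOD = 3.5869 %

3.5869 %


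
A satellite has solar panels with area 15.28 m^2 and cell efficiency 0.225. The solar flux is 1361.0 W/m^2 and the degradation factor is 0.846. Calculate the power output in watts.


P = area * eta * S * degradation
P = 15.28 * 0.225 * 1361.0 * 0.846
P = 3958.5338 W

3958.5338 W


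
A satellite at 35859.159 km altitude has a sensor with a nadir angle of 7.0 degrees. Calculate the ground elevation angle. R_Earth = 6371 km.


r = R_E + alt = 42230.1590 km
Law of sines in the satellite / Earth-center / ground-point triangle:
  sin(nadir)/R_E = sin(90 + el)/r  =>  cos(el) = (r/R_E)*sin(nadir)
cos(el) = (42230.1590 / 6371.0000) * sin(7.0 deg) = 0.8078107
el = arccos(0.8078107) = 36.1174 deg
(Earth-central angle = 90 - nadir - el = 46.8826 deg)

36.1174 degrees


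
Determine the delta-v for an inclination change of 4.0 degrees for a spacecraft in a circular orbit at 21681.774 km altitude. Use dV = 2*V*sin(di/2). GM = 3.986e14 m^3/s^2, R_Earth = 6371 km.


r = 28052.7740 km = 2.8052774e+07 m
V = sqrt(mu/r) = 3769.4739 m/s
di = 4.0 deg = 0.06981317 rad
dV = 2*V*sin(di/2) = 2*3769.4739*sin(0.03490659)
dV = 263.1055 m/s = 0.2631055 km/s

0.2631 km/s


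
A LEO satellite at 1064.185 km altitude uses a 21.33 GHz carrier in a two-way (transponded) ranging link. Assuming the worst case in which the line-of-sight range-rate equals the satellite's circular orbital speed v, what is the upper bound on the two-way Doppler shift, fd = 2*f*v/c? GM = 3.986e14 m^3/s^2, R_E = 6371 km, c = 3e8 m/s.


r = 7.435185e+06 m
v = sqrt(mu/r) = 7321.8825 m/s (worst-case radial velocity)
f = 21.33 GHz = 2.133e+10 Hz
fd = 2*f*v/c = 2*2.133e+10*7321.8825/3.0e+08
fd = 1.0411717e+06 Hz

1.0412e+06 Hz


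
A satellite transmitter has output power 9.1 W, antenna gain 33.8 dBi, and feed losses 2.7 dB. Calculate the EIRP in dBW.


Pt = 9.1 W = 9.5904 dBW
EIRP = Pt_dBW + Gt - losses = 9.5904 + 33.8 - 2.7 = 40.6904 dBW

40.6904 dBW


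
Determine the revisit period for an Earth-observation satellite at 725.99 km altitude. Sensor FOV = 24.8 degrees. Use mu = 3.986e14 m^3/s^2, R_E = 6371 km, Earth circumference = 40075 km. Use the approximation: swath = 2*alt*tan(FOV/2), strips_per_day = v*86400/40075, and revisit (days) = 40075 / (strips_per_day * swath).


swath = 2*725.99*tan(0.2164208) = 319.2385 km
v = sqrt(mu/r) = 7494.3082 m/s = 7.4943 km/s
strips/day = v*86400/40075 = 7.4943*86400/40075 = 16.1574
coverage/day = strips * swath = 16.1574 * 319.2385 = 5158.0676 km
revisit = 40075 / 5158.0676 = 7.7694 days

7.7694 days


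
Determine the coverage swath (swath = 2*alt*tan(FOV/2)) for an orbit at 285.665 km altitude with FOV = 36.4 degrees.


FOV = 36.4 deg = 0.6352998 rad
swath = 2 * alt * tan(FOV/2) = 2 * 285.665 * tan(0.3176499)
swath = 2 * 285.665 * 0.3287833
swath = 187.8437 km

187.8437 km


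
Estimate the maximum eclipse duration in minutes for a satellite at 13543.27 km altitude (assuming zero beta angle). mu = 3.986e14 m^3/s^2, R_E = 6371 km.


r = 19914.2700 km
T = 466.1295 min
Eclipse fraction = arcsin(R_E/r)/pi = arcsin(6371.0000/19914.2700)/pi
= arcsin(0.3199213)/pi = 0.1036565
Eclipse duration = 0.1036565 * 466.1295 = 48.3173 min

48.3173 minutes


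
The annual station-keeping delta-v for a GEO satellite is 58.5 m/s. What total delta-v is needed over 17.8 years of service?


dV = rate * years = 58.5 * 17.8
dV = 1041.3000 m/s

1041.3000 m/s


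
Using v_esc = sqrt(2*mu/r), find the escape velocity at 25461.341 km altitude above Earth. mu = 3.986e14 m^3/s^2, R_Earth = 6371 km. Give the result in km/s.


r = 6371.0 + 25461.341 = 31832.3410 km = 3.1832341e+07 m
v_esc = sqrt(2*mu/r) = sqrt(2*3.986e14 / 3.1832341e+07)
v_esc = 5004.3694 m/s = 5.0044 km/s

5.0044 km/s


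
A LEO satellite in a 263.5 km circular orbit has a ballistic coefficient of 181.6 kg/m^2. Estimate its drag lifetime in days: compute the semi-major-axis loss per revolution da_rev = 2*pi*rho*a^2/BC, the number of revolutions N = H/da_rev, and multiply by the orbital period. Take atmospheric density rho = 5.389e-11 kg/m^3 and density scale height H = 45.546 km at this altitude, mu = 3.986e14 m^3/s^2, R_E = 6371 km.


a = R_E + alt = 6634.5000 km = 6.6345e+06 m
da_rev = 2*pi*rho*a^2/BC = 2*pi*5.389e-11*(6.6345e+06)^2/181.6 = 82.070788 m per revolution
N = H/da_rev = 45546.0000 m / 82.070788 m = 554.9599 revolutions
P = 2*pi*sqrt(a^3/mu) = 5378.0337 s
lifetime = N*P = 554.9599 * 5378.0337 = 2.9845933e+06 s = 34.5439 days

34.5439 days


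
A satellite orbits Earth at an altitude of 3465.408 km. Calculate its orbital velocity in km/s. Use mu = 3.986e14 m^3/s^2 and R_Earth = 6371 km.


r = R_E + alt = 6371.0 + 3465.408 = 9836.4080 km = 9.836408e+06 m
v = sqrt(mu/r) = sqrt(3.986e14 / 9.836408e+06) = 6365.7617 m/s = 6.3658 km/s

6.3658 km/s


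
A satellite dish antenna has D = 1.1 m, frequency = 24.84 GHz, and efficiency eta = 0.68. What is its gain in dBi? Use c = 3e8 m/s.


lambda = c/f = 3e8 / 2.484e+10 = 0.01207729 m
G = eta*(pi*D/lambda)^2 = 0.68*(pi*1.1/0.01207729)^2
G = 55674.2919 (linear)
G = 10*log10(55674.2919) = 47.4565 dBi

47.4565 dBi


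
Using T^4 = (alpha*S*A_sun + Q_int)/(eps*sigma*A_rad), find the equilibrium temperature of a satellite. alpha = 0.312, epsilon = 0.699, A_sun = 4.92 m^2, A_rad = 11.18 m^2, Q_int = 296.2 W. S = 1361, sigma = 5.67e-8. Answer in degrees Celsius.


Numerator = alpha*S*A_sun + Q_int = 0.312*1361*4.92 + 296.2 = 2385.3894 W
Denominator = eps*sigma*A_rad = 0.699*5.67e-8*11.18 = 4.4310029e-07 W/K^4
T^4 = 5.3834075e+09 K^4
T = 270.8721 K = -2.2779 C

-2.2779 degrees Celsius


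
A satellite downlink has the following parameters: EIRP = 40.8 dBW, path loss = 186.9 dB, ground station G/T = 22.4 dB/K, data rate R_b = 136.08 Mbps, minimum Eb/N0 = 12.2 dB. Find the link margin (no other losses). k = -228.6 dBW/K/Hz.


C/N0 = EIRP - FSPL + G/T - k = 40.8 - 186.9 + 22.4 - (-228.6)
C/N0 = 104.9000 dB-Hz
R_b = 136.08 Mbps = 1.3608e+08 bps -> 10*log10(R_b) = 81.3379 dB-Hz
Eb/N0 = C/N0 - 10*log10(R_b) = 104.9000 - 81.3379 = 23.5621 dB
Margin = Eb/N0 - Eb/N0_req = 23.5621 - 12.2 = 11.3621 dB (link closes)

11.3621 dB


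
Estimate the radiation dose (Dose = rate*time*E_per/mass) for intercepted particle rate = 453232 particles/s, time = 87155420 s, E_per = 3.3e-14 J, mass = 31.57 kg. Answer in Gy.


Total energy deposited = rate * time * E_per
  = 453232 * 87155420 * 3.3e-14 = 1.3036 J
Dose = E_total / mass = 1.3036 / 31.57
Dose = 0.0412909 Gy

0.0413 Gy


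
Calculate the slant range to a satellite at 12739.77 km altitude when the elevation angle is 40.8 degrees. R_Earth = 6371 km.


h = 12739.77 km, el = 40.8 deg
d = -R_E*sin(el) + sqrt((R_E*sin(el))^2 + 2*R_E*h + h^2)
d = -6371.0000*sin(0.7120943) + sqrt((6371.0000*0.6534206)^2 + 2*6371.0000*12739.77 + 12739.77^2)
d = 14329.2714 km

14329.2714 km


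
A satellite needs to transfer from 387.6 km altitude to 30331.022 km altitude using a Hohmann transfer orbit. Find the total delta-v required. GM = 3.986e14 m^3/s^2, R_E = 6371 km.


r1 = 6758.6000 km = 6.7586e+06 m
r2 = 36702.0220 km = 3.6702022e+07 m
dv1 = sqrt(mu/r1)*(sqrt(2*r2/(r1+r2)) - 1) = 2300.8704 m/s
dv2 = sqrt(mu/r2)*(1 - sqrt(2*r1/(r1+r2))) = 1457.6297 m/s
total dv = |dv1| + |dv2| = 2300.8704 + 1457.6297 = 3758.5001 m/s = 3.7585 km/s

3.7585 km/s


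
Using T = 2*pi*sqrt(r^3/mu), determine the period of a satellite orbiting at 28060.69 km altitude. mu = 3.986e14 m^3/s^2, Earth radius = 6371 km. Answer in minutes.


r = 34431.6900 km = 3.443169e+07 m
T = 2*pi*sqrt(r^3/mu) = 2*pi*sqrt(4.082019e+22 / 3.986e14)
T = 63584.1296 s = 1059.7355 min

1059.7355 minutes


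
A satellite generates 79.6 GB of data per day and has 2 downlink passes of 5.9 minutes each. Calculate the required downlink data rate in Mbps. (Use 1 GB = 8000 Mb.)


total contact time = 2 * 5.9 * 60 = 708.0000 s
data = 79.6 GB = 636800.0000 Mb
rate = 636800.0000 / 708.0000 = 899.4350 Mbps

899.4350 Mbps


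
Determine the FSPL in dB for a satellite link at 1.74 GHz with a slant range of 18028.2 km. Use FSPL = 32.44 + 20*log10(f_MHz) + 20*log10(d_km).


f = 1.74 GHz = 1740.0000 MHz
d = 18028.2 km
FSPL = 32.44 + 20*log10(1740.0000) + 20*log10(18028.2)
FSPL = 32.44 + 64.8110 + 85.1190
FSPL = 182.3700 dB

182.3700 dB


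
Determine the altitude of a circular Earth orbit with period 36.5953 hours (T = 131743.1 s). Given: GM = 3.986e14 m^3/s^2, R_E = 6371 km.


T = 131743.1 s
r = (mu*T^2/(4*pi^2))^(1/3) = (3.986e14 * 131743.1^2 / (4*pi^2))^(1/3)
r = 5.5960008e+07 m = 55960.0085 km
alt = r - R_E = 55960.0085 - 6371 = 49589.0085 km

49589.0085 km


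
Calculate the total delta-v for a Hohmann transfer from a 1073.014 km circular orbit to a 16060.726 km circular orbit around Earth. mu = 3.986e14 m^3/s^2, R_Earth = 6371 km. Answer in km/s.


r1 = 7444.0140 km = 7.444014e+06 m
r2 = 22431.7260 km = 2.2431726e+07 m
dv1 = sqrt(mu/r1)*(sqrt(2*r2/(r1+r2)) - 1) = 1649.5619 m/s
dv2 = sqrt(mu/r2)*(1 - sqrt(2*r1/(r1+r2))) = 1239.6348 m/s
total dv = |dv1| + |dv2| = 1649.5619 + 1239.6348 = 2889.1967 m/s = 2.8892 km/s

2.8892 km/s


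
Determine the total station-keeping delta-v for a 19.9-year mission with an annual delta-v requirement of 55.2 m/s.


dV = rate * years = 55.2 * 19.9
dV = 1098.4800 m/s

1098.4800 m/s


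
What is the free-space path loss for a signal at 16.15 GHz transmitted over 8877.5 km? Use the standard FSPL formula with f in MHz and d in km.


f = 16.15 GHz = 16150.0000 MHz
d = 8877.5 km
FSPL = 32.44 + 20*log10(16150.0000) + 20*log10(8877.5)
FSPL = 32.44 + 84.1635 + 78.9658
FSPL = 195.5693 dB

195.5693 dB


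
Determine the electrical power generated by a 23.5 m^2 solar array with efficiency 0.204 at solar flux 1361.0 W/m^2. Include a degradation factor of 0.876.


P = area * eta * S * degradation
P = 23.5 * 0.204 * 1361.0 * 0.876
P = 5715.5794 W

5715.5794 W


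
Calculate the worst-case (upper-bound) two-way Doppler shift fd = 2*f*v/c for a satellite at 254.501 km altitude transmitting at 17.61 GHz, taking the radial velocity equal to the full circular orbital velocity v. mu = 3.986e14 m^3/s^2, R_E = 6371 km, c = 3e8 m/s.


r = 6.625501e+06 m
v = sqrt(mu/r) = 7756.3837 m/s (worst-case radial velocity)
f = 17.61 GHz = 1.761e+10 Hz
fd = 2*f*v/c = 2*1.761e+10*7756.3837/3.0e+08
fd = 910599.4469 Hz

910599.4469 Hz


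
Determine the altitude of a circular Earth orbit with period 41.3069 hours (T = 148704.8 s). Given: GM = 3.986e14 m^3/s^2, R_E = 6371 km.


T = 148704.8 s
r = (mu*T^2/(4*pi^2))^(1/3) = (3.986e14 * 148704.8^2 / (4*pi^2))^(1/3)
r = 6.0665602e+07 m = 60665.6019 km
alt = r - R_E = 60665.6019 - 6371 = 54294.6019 km

54294.6019 km


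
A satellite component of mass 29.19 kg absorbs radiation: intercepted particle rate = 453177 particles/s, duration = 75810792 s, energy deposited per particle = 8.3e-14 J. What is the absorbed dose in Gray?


Total energy deposited = rate * time * E_per
  = 453177 * 75810792 * 8.3e-14 = 2.8515 J
Dose = E_total / mass = 2.8515 / 29.19
Dose = 0.09768838 Gy

0.0977 Gy


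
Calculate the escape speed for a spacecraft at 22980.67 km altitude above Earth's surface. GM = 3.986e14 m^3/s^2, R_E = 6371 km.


r = 6371.0 + 22980.67 = 29351.6700 km = 2.935167e+07 m
v_esc = sqrt(2*mu/r) = sqrt(2*3.986e14 / 2.935167e+07)
v_esc = 5211.5539 m/s = 5.2116 km/s

5.2116 km/s


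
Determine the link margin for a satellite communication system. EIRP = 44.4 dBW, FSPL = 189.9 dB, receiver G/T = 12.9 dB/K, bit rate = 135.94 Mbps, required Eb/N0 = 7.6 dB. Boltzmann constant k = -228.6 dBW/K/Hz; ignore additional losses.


C/N0 = EIRP - FSPL + G/T - k = 44.4 - 189.9 + 12.9 - (-228.6)
C/N0 = 96.0000 dB-Hz
R_b = 135.94 Mbps = 1.3594e+08 bps -> 10*log10(R_b) = 81.3335 dB-Hz
Eb/N0 = C/N0 - 10*log10(R_b) = 96.0000 - 81.3335 = 14.6665 dB
Margin = Eb/N0 - Eb/N0_req = 14.6665 - 7.6 = 7.0665 dB (link closes)

7.0665 dB


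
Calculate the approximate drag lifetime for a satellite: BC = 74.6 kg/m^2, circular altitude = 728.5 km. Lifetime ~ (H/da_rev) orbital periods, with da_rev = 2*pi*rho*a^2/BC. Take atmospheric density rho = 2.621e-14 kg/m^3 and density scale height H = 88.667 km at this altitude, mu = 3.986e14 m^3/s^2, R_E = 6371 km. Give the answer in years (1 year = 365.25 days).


a = R_E + alt = 7099.5000 km = 7.0995e+06 m
da_rev = 2*pi*rho*a^2/BC = 2*pi*2.621e-14*(7.0995e+06)^2/74.6 = 0.111266285 m per revolution
N = H/da_rev = 88667.0000 m / 0.111266285 m = 796890.0894 revolutions
P = 2*pi*sqrt(a^3/mu) = 5953.2328 s
lifetime = N*P = 796890.0894 * 5953.2328 = 4.7440722e+09 s = 54908.2433 days
years = 54908.2433 / 365.25 = 150.3306 years

150.3306 years


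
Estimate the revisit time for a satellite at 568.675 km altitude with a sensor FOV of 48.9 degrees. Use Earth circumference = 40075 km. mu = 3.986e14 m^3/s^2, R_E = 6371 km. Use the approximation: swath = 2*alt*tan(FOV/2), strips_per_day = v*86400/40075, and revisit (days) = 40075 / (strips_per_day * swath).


swath = 2*568.675*tan(0.426733) = 517.1221 km
v = sqrt(mu/r) = 7578.7762 m/s = 7.5788 km/s
strips/day = v*86400/40075 = 7.5788*86400/40075 = 16.3395
coverage/day = strips * swath = 16.3395 * 517.1221 = 8449.5264 km
revisit = 40075 / 8449.5264 = 4.7429 days

4.7429 days


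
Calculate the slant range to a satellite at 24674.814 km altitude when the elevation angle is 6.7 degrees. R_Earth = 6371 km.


h = 24674.814 km, el = 6.7 deg
d = -R_E*sin(el) + sqrt((R_E*sin(el))^2 + 2*R_E*h + h^2)
d = -6371.0000*sin(0.1169371) + sqrt((6371.0000*0.1166707)^2 + 2*6371.0000*24674.814 + 24674.814^2)
d = 29650.8585 km

29650.8585 km


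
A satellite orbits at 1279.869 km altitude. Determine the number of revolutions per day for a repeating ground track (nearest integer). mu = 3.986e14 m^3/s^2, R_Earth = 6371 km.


r = 7.650869e+06 m
T = 2*pi*sqrt(r^3/mu) = 6660.0482 s = 111.0008 min
revs/day = 1440 / 111.0008 = 12.9729
Rounded: 13 revolutions per day

13 revolutions per day


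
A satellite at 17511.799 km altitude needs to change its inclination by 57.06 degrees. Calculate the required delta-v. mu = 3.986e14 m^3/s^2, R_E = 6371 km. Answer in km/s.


r = 23882.7990 km = 2.3882799e+07 m
V = sqrt(mu/r) = 4085.3196 m/s
di = 57.06 deg = 0.9958849 rad
dV = 2*V*sin(di/2) = 2*4085.3196*sin(0.4979424)
dV = 3902.4512 m/s = 3.9025 km/s

3.9025 km/s


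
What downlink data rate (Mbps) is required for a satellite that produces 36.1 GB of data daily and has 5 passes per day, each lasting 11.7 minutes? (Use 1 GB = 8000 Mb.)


total contact time = 5 * 11.7 * 60 = 3510.0000 s
data = 36.1 GB = 288800.0000 Mb
rate = 288800.0000 / 3510.0000 = 82.2792 Mbps

82.2792 Mbps


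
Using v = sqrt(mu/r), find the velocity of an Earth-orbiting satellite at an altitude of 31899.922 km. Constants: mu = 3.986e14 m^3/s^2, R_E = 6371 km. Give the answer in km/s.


r = R_E + alt = 6371.0 + 31899.922 = 38270.9220 km = 3.8270922e+07 m
v = sqrt(mu/r) = sqrt(3.986e14 / 3.8270922e+07) = 3227.2617 m/s = 3.2273 km/s

3.2273 km/s


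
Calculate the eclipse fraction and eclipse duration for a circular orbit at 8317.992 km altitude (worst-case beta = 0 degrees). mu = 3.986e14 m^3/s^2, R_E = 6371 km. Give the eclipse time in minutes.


r = 14688.9920 km
T = 295.2895 min
Eclipse fraction = arcsin(R_E/r)/pi = arcsin(6371.0000/14688.9920)/pi
= arcsin(0.4337262)/pi = 0.1428015
Eclipse duration = 0.1428015 * 295.2895 = 42.1678 min

42.1678 minutes


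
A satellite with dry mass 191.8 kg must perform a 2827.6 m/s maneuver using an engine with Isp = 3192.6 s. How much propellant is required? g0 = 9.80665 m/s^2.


ve = Isp * g0 = 3192.6 * 9.80665 = 31308.710790 m/s
mass ratio = exp(dv/ve) = exp(2827.6/31308.710790) = 1.09451739
m_prop = m_dry * (mr - 1) = 191.8 * (1.09451739 - 1)
m_prop = 18.1284 kg

18.1284 kg


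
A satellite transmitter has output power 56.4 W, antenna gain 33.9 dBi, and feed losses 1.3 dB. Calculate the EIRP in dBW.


Pt = 56.4 W = 17.5128 dBW
EIRP = Pt_dBW + Gt - losses = 17.5128 + 33.9 - 1.3 = 50.1128 dBW

50.1128 dBW


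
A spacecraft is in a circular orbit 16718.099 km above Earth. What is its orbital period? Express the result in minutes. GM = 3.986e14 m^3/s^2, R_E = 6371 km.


r = 23089.0990 km = 2.3089099e+07 m
T = 2*pi*sqrt(r^3/mu) = 2*pi*sqrt(1.2308949e+22 / 3.986e14)
T = 34915.7761 s = 581.9296 min

581.9296 minutes


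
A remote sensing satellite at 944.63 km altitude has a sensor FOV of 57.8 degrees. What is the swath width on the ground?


FOV = 57.8 deg = 1.0088 rad
swath = 2 * alt * tan(FOV/2) = 2 * 944.63 * tan(0.5044002)
swath = 2 * 944.63 * 0.5520297
swath = 1042.9276 km

1042.9276 km


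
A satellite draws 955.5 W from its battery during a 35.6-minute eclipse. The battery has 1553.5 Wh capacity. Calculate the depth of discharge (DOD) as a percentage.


E_used = P * t / 60 = 955.5 * 35.6 / 60 = 566.9300 Wh
DOD = E_used / E_total * 100 = 566.9300 / 1553.5 * 100
DOD = 36.4937 %

36.4937 %


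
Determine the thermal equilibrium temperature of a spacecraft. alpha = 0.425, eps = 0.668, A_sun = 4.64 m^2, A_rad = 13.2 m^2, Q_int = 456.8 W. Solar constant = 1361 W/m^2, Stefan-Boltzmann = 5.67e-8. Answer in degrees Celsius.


Numerator = alpha*S*A_sun + Q_int = 0.425*1361*4.64 + 456.8 = 3140.6920 W
Denominator = eps*sigma*A_rad = 0.668*5.67e-8*13.2 = 4.9995792e-07 W/K^4
T^4 = 6.2819127e+09 K^4
T = 281.5289 K = 8.3789 C

8.3789 degrees Celsius


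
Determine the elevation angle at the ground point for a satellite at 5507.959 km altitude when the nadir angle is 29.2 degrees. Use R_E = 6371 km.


r = R_E + alt = 11878.9590 km
Law of sines in the satellite / Earth-center / ground-point triangle:
  sin(nadir)/R_E = sin(90 + el)/r  =>  cos(el) = (r/R_E)*sin(nadir)
cos(el) = (11878.9590 / 6371.0000) * sin(29.2 deg) = 0.9096319
el = arccos(0.9096319) = 24.5455 deg
(Earth-central angle = 90 - nadir - el = 36.2545 deg)

24.5455 degrees


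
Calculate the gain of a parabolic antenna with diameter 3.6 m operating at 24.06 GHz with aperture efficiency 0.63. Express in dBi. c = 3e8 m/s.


lambda = c/f = 3e8 / 2.406e+10 = 0.01246883 m
G = eta*(pi*D/lambda)^2 = 0.63*(pi*3.6/0.01246883)^2
G = 518315.3049 (linear)
G = 10*log10(518315.3049) = 57.1459 dBi

57.1459 dBi


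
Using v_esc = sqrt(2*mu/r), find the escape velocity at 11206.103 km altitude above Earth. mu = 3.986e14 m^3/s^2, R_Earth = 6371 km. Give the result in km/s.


r = 6371.0 + 11206.103 = 17577.1030 km = 1.7577103e+07 m
v_esc = sqrt(2*mu/r) = sqrt(2*3.986e14 / 1.7577103e+07)
v_esc = 6734.5719 m/s = 6.7346 km/s

6.7346 km/s


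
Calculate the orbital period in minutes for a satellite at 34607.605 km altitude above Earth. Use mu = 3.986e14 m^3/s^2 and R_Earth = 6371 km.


r = 40978.6050 km = 4.0978605e+07 m
T = 2*pi*sqrt(r^3/mu) = 2*pi*sqrt(6.8813161e+22 / 3.986e14)
T = 82555.6833 s = 1375.9281 min

1375.9281 minutes


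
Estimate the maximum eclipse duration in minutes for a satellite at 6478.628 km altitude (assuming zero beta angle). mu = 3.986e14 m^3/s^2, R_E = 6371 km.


r = 12849.6280 km
T = 241.5994 min
Eclipse fraction = arcsin(R_E/r)/pi = arcsin(6371.0000/12849.6280)/pi
= arcsin(0.495812)/pi = 0.1651295
Eclipse duration = 0.1651295 * 241.5994 = 39.8952 min

39.8952 minutes


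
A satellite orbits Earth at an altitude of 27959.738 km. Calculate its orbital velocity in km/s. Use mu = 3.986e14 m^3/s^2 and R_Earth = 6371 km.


r = R_E + alt = 6371.0 + 27959.738 = 34330.7380 km = 3.4330738e+07 m
v = sqrt(mu/r) = sqrt(3.986e14 / 3.4330738e+07) = 3407.4311 m/s = 3.4074 km/s

3.4074 km/s


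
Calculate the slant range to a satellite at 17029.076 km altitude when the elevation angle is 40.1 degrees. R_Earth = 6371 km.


h = 17029.076 km, el = 40.1 deg
d = -R_E*sin(el) + sqrt((R_E*sin(el))^2 + 2*R_E*h + h^2)
d = -6371.0000*sin(0.699877) + sqrt((6371.0000*0.6441236)^2 + 2*6371.0000*17029.076 + 17029.076^2)
d = 18783.2795 km

18783.2795 km


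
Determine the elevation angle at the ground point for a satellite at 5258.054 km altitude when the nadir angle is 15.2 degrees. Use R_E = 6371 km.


r = R_E + alt = 11629.0540 km
Law of sines in the satellite / Earth-center / ground-point triangle:
  sin(nadir)/R_E = sin(90 + el)/r  =>  cos(el) = (r/R_E)*sin(nadir)
cos(el) = (11629.0540 / 6371.0000) * sin(15.2 deg) = 0.4785767
el = arccos(0.4785767) = 61.4075 deg
(Earth-central angle = 90 - nadir - el = 13.3925 deg)

61.4075 degrees


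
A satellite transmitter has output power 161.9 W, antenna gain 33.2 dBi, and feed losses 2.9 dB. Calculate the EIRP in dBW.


Pt = 161.9 W = 22.0925 dBW
EIRP = Pt_dBW + Gt - losses = 22.0925 + 33.2 - 2.9 = 52.3925 dBW

52.3925 dBW


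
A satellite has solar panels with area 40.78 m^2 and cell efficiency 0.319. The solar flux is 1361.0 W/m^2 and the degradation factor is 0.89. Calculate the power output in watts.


P = area * eta * S * degradation
P = 40.78 * 0.319 * 1361.0 * 0.89
P = 15757.4536 W

15757.4536 W


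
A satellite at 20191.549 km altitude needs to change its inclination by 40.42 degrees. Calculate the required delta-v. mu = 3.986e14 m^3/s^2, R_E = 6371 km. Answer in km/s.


r = 26562.5490 km = 2.6562549e+07 m
V = sqrt(mu/r) = 3873.7695 m/s
di = 40.42 deg = 0.7054621 rad
dV = 2*V*sin(di/2) = 2*3873.7695*sin(0.352731)
dV = 2676.4802 m/s = 2.6765 km/s

2.6765 km/s


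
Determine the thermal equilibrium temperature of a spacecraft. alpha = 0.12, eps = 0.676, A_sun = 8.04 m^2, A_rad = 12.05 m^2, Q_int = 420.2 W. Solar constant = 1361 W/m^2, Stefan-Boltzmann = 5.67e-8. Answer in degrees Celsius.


Numerator = alpha*S*A_sun + Q_int = 0.12*1361*8.04 + 420.2 = 1733.2928 W
Denominator = eps*sigma*A_rad = 0.676*5.67e-8*12.05 = 4.6186686e-07 W/K^4
T^4 = 3.7527975e+09 K^4
T = 247.5077 K = -25.6423 C

-25.6423 degrees Celsius


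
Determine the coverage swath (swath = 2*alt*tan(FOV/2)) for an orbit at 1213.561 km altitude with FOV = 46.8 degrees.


FOV = 46.8 deg = 0.8168141 rad
swath = 2 * alt * tan(FOV/2) = 2 * 1213.561 * tan(0.408407)
swath = 2 * 1213.561 * 0.4327386
swath = 1050.3095 km

1050.3095 km


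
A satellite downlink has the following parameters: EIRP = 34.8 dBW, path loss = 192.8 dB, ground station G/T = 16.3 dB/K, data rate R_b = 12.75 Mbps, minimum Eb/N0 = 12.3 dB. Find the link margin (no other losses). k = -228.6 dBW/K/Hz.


C/N0 = EIRP - FSPL + G/T - k = 34.8 - 192.8 + 16.3 - (-228.6)
C/N0 = 86.9000 dB-Hz
R_b = 12.75 Mbps = 1.275e+07 bps -> 10*log10(R_b) = 71.0551 dB-Hz
Eb/N0 = C/N0 - 10*log10(R_b) = 86.9000 - 71.0551 = 15.8449 dB
Margin = Eb/N0 - Eb/N0_req = 15.8449 - 12.3 = 3.5449 dB (link closes)

3.5449 dB


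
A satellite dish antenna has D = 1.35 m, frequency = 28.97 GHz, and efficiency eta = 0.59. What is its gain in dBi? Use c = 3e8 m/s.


lambda = c/f = 3e8 / 2.897e+10 = 0.01035554 m
G = eta*(pi*D/lambda)^2 = 0.59*(pi*1.35/0.01035554)^2
G = 98963.2103 (linear)
G = 10*log10(98963.2103) = 49.9547 dBi

49.9547 dBi


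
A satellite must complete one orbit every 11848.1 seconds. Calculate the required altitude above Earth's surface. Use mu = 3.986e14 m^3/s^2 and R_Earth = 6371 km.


T = 11848.1 s
r = (mu*T^2/(4*pi^2))^(1/3) = (3.986e14 * 11848.1^2 / (4*pi^2))^(1/3)
r = 1.1232894e+07 m = 11232.8940 km
alt = r - R_E = 11232.8940 - 6371 = 4861.8940 km

4861.8940 km


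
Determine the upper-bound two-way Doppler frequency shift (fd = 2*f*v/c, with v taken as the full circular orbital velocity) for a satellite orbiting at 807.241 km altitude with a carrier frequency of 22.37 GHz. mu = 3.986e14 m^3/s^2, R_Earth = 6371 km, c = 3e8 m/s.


r = 7.178241e+06 m
v = sqrt(mu/r) = 7451.7732 m/s (worst-case radial velocity)
f = 22.37 GHz = 2.237e+10 Hz
fd = 2*f*v/c = 2*2.237e+10*7451.7732/3.0e+08
fd = 1.1113078e+06 Hz

1.1113e+06 Hz


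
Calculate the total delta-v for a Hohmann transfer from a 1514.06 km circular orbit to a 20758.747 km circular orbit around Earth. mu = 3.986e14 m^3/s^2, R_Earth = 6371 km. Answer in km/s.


r1 = 7885.0600 km = 7.88506e+06 m
r2 = 27129.7470 km = 2.7129747e+07 m
dv1 = sqrt(mu/r1)*(sqrt(2*r2/(r1+r2)) - 1) = 1740.7673 m/s
dv2 = sqrt(mu/r2)*(1 - sqrt(2*r1/(r1+r2))) = 1260.6679 m/s
total dv = |dv1| + |dv2| = 1740.7673 + 1260.6679 = 3001.4352 m/s = 3.0014 km/s

3.0014 km/s


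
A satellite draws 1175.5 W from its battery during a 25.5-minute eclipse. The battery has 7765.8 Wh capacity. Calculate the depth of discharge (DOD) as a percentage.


E_used = P * t / 60 = 1175.5 * 25.5 / 60 = 499.5875 Wh
DOD = E_used / E_total * 100 = 499.5875 / 7765.8 * 100
DOD = 6.4332 %

6.4332 %


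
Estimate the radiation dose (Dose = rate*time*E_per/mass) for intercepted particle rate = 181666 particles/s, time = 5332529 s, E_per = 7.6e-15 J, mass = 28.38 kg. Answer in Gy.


Total energy deposited = rate * time * E_per
  = 181666 * 5332529 * 7.6e-15 = 0.007362418 J
Dose = E_total / mass = 0.007362418 / 28.38
Dose = 2.5942276e-04 Gy

2.5942e-04 Gy


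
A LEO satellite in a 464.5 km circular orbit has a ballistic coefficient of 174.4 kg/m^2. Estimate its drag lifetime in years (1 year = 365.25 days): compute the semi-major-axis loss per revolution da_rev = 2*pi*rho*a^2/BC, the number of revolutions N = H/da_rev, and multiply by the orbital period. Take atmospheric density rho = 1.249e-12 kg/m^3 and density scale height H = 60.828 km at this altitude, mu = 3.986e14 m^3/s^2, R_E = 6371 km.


a = R_E + alt = 6835.5000 km = 6.8355e+06 m
da_rev = 2*pi*rho*a^2/BC = 2*pi*1.249e-12*(6.8355e+06)^2/174.4 = 2.102502 m per revolution
N = H/da_rev = 60828.0000 m / 2.102502 m = 28931.2459 revolutions
P = 2*pi*sqrt(a^3/mu) = 5624.2764 s
lifetime = N*P = 28931.2459 * 5624.2764 = 1.6271732e+08 s = 1883.3023 days
years = 1883.3023 / 365.25 = 5.1562 years

5.1562 years


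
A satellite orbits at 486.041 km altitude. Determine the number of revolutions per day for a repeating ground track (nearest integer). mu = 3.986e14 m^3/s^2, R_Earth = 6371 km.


r = 6.857041e+06 m
T = 2*pi*sqrt(r^3/mu) = 5650.8833 s = 94.1814 min
revs/day = 1440 / 94.1814 = 15.2896
Rounded: 15 revolutions per day

15 revolutions per day


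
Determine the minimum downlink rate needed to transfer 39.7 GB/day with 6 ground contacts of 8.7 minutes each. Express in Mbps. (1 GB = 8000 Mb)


total contact time = 6 * 8.7 * 60 = 3132.0000 s
data = 39.7 GB = 317600.0000 Mb
rate = 317600.0000 / 3132.0000 = 101.4049 Mbps

101.4049 Mbps


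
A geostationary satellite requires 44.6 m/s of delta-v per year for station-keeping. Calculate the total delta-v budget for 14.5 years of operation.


dV = rate * years = 44.6 * 14.5
dV = 646.7000 m/s

646.7000 m/s


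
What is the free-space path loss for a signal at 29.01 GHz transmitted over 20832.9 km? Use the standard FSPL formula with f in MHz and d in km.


f = 29.01 GHz = 29010.0000 MHz
d = 20832.9 km
FSPL = 32.44 + 20*log10(29010.0000) + 20*log10(20832.9)
FSPL = 32.44 + 89.2510 + 86.3750
FSPL = 208.0659 dB

208.0659 dB


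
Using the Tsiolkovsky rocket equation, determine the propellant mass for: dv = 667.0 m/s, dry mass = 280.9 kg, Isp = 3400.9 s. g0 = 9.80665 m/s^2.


ve = Isp * g0 = 3400.9 * 9.80665 = 33351.435985 m/s
mass ratio = exp(dv/ve) = exp(667.0/33351.435985) = 1.02020046
m_prop = m_dry * (mr - 1) = 280.9 * (1.02020046 - 1)
m_prop = 5.6743 kg

5.6743 kg


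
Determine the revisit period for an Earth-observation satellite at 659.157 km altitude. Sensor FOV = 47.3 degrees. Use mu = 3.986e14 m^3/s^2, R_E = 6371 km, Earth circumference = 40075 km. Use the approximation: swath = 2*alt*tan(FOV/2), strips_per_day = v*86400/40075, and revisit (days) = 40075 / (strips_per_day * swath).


swath = 2*659.157*tan(0.4127704) = 577.3278 km
v = sqrt(mu/r) = 7529.8467 m/s = 7.5298 km/s
strips/day = v*86400/40075 = 7.5298*86400/40075 = 16.2340
coverage/day = strips * swath = 16.2340 * 577.3278 = 9372.3566 km
revisit = 40075 / 9372.3566 = 4.2759 days

4.2759 days


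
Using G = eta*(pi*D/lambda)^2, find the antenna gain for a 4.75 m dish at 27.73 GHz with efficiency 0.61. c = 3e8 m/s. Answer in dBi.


lambda = c/f = 3e8 / 2.773e+10 = 0.01081861 m
G = eta*(pi*D/lambda)^2 = 0.61*(pi*4.75/0.01081861)^2
G = 1.1605772e+06 (linear)
G = 10*log10(1.1605772e+06) = 60.6467 dBi

60.6467 dBi


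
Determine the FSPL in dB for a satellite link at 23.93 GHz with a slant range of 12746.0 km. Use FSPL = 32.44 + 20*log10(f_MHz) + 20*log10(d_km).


f = 23.93 GHz = 23930.0000 MHz
d = 12746.0 km
FSPL = 32.44 + 20*log10(23930.0000) + 20*log10(12746.0)
FSPL = 32.44 + 87.5789 + 82.1075
FSPL = 202.1263 dB

202.1263 dB


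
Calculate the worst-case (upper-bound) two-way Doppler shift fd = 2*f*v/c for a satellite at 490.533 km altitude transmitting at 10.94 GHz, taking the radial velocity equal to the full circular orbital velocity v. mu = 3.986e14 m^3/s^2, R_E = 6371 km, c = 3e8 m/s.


r = 6.861533e+06 m
v = sqrt(mu/r) = 7621.8091 m/s (worst-case radial velocity)
f = 10.94 GHz = 1.094e+10 Hz
fd = 2*f*v/c = 2*1.094e+10*7621.8091/3.0e+08
fd = 555883.9462 Hz

555883.9462 Hz


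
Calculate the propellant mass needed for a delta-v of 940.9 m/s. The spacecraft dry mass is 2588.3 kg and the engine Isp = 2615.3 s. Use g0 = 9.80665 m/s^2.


ve = Isp * g0 = 2615.3 * 9.80665 = 25647.331745 m/s
mass ratio = exp(dv/ve) = exp(940.9/25647.331745) = 1.03736732
m_prop = m_dry * (mr - 1) = 2588.3 * (1.03736732 - 1)
m_prop = 96.7178 kg

96.7178 kg


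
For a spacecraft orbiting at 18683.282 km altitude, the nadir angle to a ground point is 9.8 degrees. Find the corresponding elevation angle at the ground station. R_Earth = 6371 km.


r = R_E + alt = 25054.2820 km
Law of sines in the satellite / Earth-center / ground-point triangle:
  sin(nadir)/R_E = sin(90 + el)/r  =>  cos(el) = (r/R_E)*sin(nadir)
cos(el) = (25054.2820 / 6371.0000) * sin(9.8 deg) = 0.6693575
el = arccos(0.6693575) = 47.9825 deg
(Earth-central angle = 90 - nadir - el = 32.2175 deg)

47.9825 degrees


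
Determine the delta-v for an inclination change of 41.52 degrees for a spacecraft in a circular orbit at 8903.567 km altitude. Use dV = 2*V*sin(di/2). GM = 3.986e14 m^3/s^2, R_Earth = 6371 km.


r = 15274.5670 km = 1.5274567e+07 m
V = sqrt(mu/r) = 5108.3917 m/s
di = 41.52 deg = 0.7246607 rad
dV = 2*V*sin(di/2) = 2*5108.3917*sin(0.3623304)
dV = 3621.3823 m/s = 3.6214 km/s

3.6214 km/s


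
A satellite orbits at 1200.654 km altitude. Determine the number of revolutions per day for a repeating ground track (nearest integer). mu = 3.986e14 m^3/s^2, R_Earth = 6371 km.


r = 7.571654e+06 m
T = 2*pi*sqrt(r^3/mu) = 6556.8819 s = 109.2814 min
revs/day = 1440 / 109.2814 = 13.1770
Rounded: 13 revolutions per day

13 revolutions per day


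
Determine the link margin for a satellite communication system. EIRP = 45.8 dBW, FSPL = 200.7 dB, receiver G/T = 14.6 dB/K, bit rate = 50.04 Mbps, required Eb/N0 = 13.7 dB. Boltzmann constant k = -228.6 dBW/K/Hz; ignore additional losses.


C/N0 = EIRP - FSPL + G/T - k = 45.8 - 200.7 + 14.6 - (-228.6)
C/N0 = 88.3000 dB-Hz
R_b = 50.04 Mbps = 5.004e+07 bps -> 10*log10(R_b) = 76.9932 dB-Hz
Eb/N0 = C/N0 - 10*log10(R_b) = 88.3000 - 76.9932 = 11.3068 dB
Margin = Eb/N0 - Eb/N0_req = 11.3068 - 13.7 = -2.3932 dB (negative margin: link does not close)

-2.3932 dB
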